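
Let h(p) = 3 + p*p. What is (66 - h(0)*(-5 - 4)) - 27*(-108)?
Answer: 3009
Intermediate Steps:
h(p) = 3 + p**2
(66 - h(0)*(-5 - 4)) - 27*(-108) = (66 - (3 + 0**2)*(-5 - 4)) - 27*(-108) = (66 - (3 + 0)*(-9)) + 2916 = (66 - 3*(-9)) + 2916 = (66 - 1*(-27)) + 2916 = (66 + 27) + 2916 = 93 + 2916 = 3009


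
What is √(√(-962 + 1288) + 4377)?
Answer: √(4377 + √326) ≈ 66.295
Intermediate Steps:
√(√(-962 + 1288) + 4377) = √(√326 + 4377) = √(4377 + √326)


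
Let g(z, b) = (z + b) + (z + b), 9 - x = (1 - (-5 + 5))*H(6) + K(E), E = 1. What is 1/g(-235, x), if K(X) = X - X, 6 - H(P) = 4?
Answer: -1/456 ≈ -0.0021930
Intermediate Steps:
H(P) = 2 (H(P) = 6 - 1*4 = 6 - 4 = 2)
K(X) = 0
x = 7 (x = 9 - ((1 - (-5 + 5))*2 + 0) = 9 - ((1 - 1*0)*2 + 0) = 9 - ((1 + 0)*2 + 0) = 9 - (1*2 + 0) = 9 - (2 + 0) = 9 - 1*2 = 9 - 2 = 7)
g(z, b) = 2*b + 2*z (g(z, b) = (b + z) + (b + z) = 2*b + 2*z)
1/g(-235, x) = 1/(2*7 + 2*(-235)) = 1/(14 - 470) = 1/(-456) = -1/456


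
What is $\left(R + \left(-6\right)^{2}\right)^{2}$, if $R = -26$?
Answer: $100$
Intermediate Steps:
$\left(R + \left(-6\right)^{2}\right)^{2} = \left(-26 + \left(-6\right)^{2}\right)^{2} = \left(-26 + 36\right)^{2} = 10^{2} = 100$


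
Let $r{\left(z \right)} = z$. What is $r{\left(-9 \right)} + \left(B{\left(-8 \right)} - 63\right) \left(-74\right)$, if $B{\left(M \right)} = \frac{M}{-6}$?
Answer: $\frac{13663}{3} \approx 4554.3$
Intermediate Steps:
$B{\left(M \right)} = - \frac{M}{6}$ ($B{\left(M \right)} = M \left(- \frac{1}{6}\right) = - \frac{M}{6}$)
$r{\left(-9 \right)} + \left(B{\left(-8 \right)} - 63\right) \left(-74\right) = -9 + \left(\left(- \frac{1}{6}\right) \left(-8\right) - 63\right) \left(-74\right) = -9 + \left(\frac{4}{3} - 63\right) \left(-74\right) = -9 - - \frac{13690}{3} = -9 + \frac{13690}{3} = \frac{13663}{3}$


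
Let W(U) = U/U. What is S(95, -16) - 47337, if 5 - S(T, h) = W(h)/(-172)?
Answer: -8141103/172 ≈ -47332.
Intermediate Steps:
W(U) = 1
S(T, h) = 861/172 (S(T, h) = 5 - 1/(-172) = 5 - (-1)/172 = 5 - 1*(-1/172) = 5 + 1/172 = 861/172)
S(95, -16) - 47337 = 861/172 - 47337 = -8141103/172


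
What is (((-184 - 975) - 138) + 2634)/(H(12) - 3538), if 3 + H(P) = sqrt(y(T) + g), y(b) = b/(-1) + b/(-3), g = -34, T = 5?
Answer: -14202951/37616165 - 1337*I*sqrt(366)/37616165 ≈ -0.37758 - 0.00067998*I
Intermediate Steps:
y(b) = -4*b/3 (y(b) = b*(-1) + b*(-1/3) = -b - b/3 = -4*b/3)
H(P) = -3 + I*sqrt(366)/3 (H(P) = -3 + sqrt(-4/3*5 - 34) = -3 + sqrt(-20/3 - 34) = -3 + sqrt(-122/3) = -3 + I*sqrt(366)/3)
(((-184 - 975) - 138) + 2634)/(H(12) - 3538) = (((-184 - 975) - 138) + 2634)/((-3 + I*sqrt(366)/3) - 3538) = ((-1159 - 138) + 2634)/(-3541 + I*sqrt(366)/3) = (-1297 + 2634)/(-3541 + I*sqrt(366)/3) = 1337/(-3541 + I*sqrt(366)/3)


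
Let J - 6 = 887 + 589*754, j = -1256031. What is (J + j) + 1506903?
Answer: 695871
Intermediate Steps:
J = 444999 (J = 6 + (887 + 589*754) = 6 + (887 + 444106) = 6 + 444993 = 444999)
(J + j) + 1506903 = (444999 - 1256031) + 1506903 = -811032 + 1506903 = 695871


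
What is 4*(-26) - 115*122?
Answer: -14134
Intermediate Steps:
4*(-26) - 115*122 = -104 - 14030 = -14134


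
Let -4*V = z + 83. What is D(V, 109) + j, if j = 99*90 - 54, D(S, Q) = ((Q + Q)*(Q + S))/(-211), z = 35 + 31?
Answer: 3705949/422 ≈ 8781.9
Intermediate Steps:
z = 66
V = -149/4 (V = -(66 + 83)/4 = -¼*149 = -149/4 ≈ -37.250)
D(S, Q) = -2*Q*(Q + S)/211 (D(S, Q) = ((2*Q)*(Q + S))*(-1/211) = (2*Q*(Q + S))*(-1/211) = -2*Q*(Q + S)/211)
j = 8856 (j = 8910 - 54 = 8856)
D(V, 109) + j = -2/211*109*(109 - 149/4) + 8856 = -2/211*109*287/4 + 8856 = -31283/422 + 8856 = 3705949/422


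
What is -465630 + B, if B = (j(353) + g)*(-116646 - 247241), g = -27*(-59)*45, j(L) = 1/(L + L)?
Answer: -18416508252737/706 ≈ -2.6086e+10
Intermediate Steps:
j(L) = 1/(2*L)
g = 71685 (g = 1593*45 = 71685)
B = -18416179517957/706 (B = ((½)/353 + 71685)*(-116646 - 247241) = ((½)*(1/353) + 71685)*(-363887) = (1/706 + 71685)*(-363887) = (50609611/706)*(-363887) = -18416179517957/706 ≈ -2.6085e+10)
-465630 + B = -465630 - 18416179517957/706 = -18416508252737/706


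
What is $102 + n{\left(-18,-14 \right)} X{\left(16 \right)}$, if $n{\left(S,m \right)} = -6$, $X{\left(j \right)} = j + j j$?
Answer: $-1530$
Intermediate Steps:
$X{\left(j \right)} = j + j^{2}$
$102 + n{\left(-18,-14 \right)} X{\left(16 \right)} = 102 - 6 \cdot 16 \left(1 + 16\right) = 102 - 6 \cdot 16 \cdot 17 = 102 - 1632 = -1530$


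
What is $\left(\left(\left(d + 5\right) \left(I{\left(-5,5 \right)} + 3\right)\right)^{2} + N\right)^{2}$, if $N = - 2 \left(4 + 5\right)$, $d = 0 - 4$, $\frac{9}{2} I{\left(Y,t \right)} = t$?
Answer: $\frac{7921}{6561} \approx 1.2073$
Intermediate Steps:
$I{\left(Y,t \right)} = \frac{2 t}{9}$
$d = -4$ ($d = 0 - 4 = -4$)
$N = -18$ ($N = \left(-2\right) 9 = -18$)
$\left(\left(\left(d + 5\right) \left(I{\left(-5,5 \right)} + 3\right)\right)^{2} + N\right)^{2} = \left(\left(\left(-4 + 5\right) \left(\frac{2}{9} \cdot 5 + 3\right)\right)^{2} - 18\right)^{2} = \left(\left(1 \left(\frac{10}{9} + 3\right)\right)^{2} - 18\right)^{2} = \left(\left(1 \cdot \frac{37}{9}\right)^{2} - 18\right)^{2} = \left(\left(\frac{37}{9}\right)^{2} - 18\right)^{2} = \left(\frac{1369}{81} - 18\right)^{2} = \left(- \frac{89}{81}\right)^{2} = \frac{7921}{6561}$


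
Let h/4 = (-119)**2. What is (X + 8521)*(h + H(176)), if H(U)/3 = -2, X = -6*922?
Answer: 169290982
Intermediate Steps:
X = -5532
H(U) = -6 (H(U) = 3*(-2) = -6)
h = 56644 (h = 4*(-119)**2 = 4*14161 = 56644)
(X + 8521)*(h + H(176)) = (-5532 + 8521)*(56644 - 6) = 2989*56638 = 169290982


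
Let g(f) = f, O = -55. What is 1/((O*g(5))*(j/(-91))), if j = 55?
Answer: 91/15125 ≈ 0.0060165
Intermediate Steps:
1/((O*g(5))*(j/(-91))) = 1/((-55*5)*(55/(-91))) = 1/(-15125*(-1)/91) = 1/(-275*(-55/91)) = 1/(15125/91) = 91/15125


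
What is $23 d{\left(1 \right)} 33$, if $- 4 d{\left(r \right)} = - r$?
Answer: $\frac{759}{4} \approx 189.75$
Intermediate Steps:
$d{\left(r \right)} = \frac{r}{4}$ ($d{\left(r \right)} = - \frac{\left(-1\right) r}{4} = \frac{r}{4}$)
$23 d{\left(1 \right)} 33 = 23 \cdot \frac{1}{4} \cdot 1 \cdot 33 = 23 \cdot \frac{1}{4} \cdot 33 = \frac{23}{4} \cdot 33 = \frac{759}{4}$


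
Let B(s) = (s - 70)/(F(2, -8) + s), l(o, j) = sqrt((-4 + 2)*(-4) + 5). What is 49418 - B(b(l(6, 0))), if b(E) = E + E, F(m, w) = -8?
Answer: 148127/3 - 31*sqrt(13)/3 ≈ 49338.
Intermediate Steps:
l(o, j) = sqrt(13) (l(o, j) = sqrt(-2*(-4) + 5) = sqrt(8 + 5) = sqrt(13))
b(E) = 2*E
B(s) = (-70 + s)/(-8 + s) (B(s) = (s - 70)/(-8 + s) = (-70 + s)/(-8 + s))
49418 - B(b(l(6, 0))) = 49418 - (-70 + 2*sqrt(13))/(-8 + 2*sqrt(13))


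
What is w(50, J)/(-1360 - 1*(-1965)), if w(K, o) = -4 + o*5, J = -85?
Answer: -39/55 ≈ -0.70909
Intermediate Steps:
w(K, o) = -4 + 5*o
w(50, J)/(-1360 - 1*(-1965)) = (-4 + 5*(-85))/(-1360 - 1*(-1965)) = (-4 - 425)/(-1360 + 1965) = -429/605 = -429*1/605 = -39/55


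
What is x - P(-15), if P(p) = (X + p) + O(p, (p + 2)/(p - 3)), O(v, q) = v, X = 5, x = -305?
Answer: -280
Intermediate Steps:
P(p) = 5 + 2*p (P(p) = (5 + p) + p = 5 + 2*p)
x - P(-15) = -305 - (5 + 2*(-15)) = -305 - (5 - 30) = -305 - 1*(-25) = -305 + 25 = -280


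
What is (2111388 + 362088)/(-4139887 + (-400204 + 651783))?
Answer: -618369/972077 ≈ -0.63613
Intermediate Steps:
(2111388 + 362088)/(-4139887 + (-400204 + 651783)) = 2473476/(-4139887 + 251579) = 2473476/(-3888308) = 2473476*(-1/3888308) = -618369/972077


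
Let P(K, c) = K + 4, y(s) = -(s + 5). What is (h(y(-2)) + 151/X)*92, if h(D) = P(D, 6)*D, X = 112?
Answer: -4255/28 ≈ -151.96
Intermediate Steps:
y(s) = -5 - s (y(s) = -(5 + s) = -5 - s)
P(K, c) = 4 + K
h(D) = D*(4 + D) (h(D) = (4 + D)*D = D*(4 + D))
(h(y(-2)) + 151/X)*92 = ((-5 - 1*(-2))*(4 + (-5 - 1*(-2))) + 151/112)*92 = ((-5 + 2)*(4 + (-5 + 2)) + 151*(1/112))*92 = (-3*(4 - 3) + 151/112)*92 = (-3*1 + 151/112)*92 = (-3 + 151/112)*92 = -185/112*92 = -4255/28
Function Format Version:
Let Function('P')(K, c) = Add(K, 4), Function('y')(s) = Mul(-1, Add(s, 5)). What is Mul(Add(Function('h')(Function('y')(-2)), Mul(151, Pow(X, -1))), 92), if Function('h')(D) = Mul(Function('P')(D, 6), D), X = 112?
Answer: Rational(-4255, 28) ≈ -151.96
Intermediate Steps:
Function('y')(s) = Add(-5, Mul(-1, s)) (Function('y')(s) = Mul(-1, Add(5, s)) = Add(-5, Mul(-1, s)))
Function('P')(K, c) = Add(4, K)
Function('h')(D) = Mul(D, Add(4, D)) (Function('h')(D) = Mul(Add(4, D), D) = Mul(D, Add(4, D)))
Mul(Add(Function('h')(Function('y')(-2)), Mul(151, Pow(X, -1))), 92) = Mul(Add(Mul(Add(-5, Mul(-1, -2)), Add(4, Add(-5, Mul(-1, -2)))), Mul(151, Pow(112, -1))), 92) = Mul(Add(Mul(Add(-5, 2), Add(4, Add(-5, 2))), Mul(151, Rational(1, 112))), 92) = Mul(Add(Mul(-3, Add(4, -3)), Rational(151, 112)), 92) = Mul(Add(Mul(-3, 1), Rational(151, 112)), 92) = Mul(Add(-3, Rational(151, 112)), 92) = Mul(Rational(-185, 112), 92) = Rational(-4255, 28)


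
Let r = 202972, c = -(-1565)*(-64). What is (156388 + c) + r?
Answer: 259200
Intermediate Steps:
c = -100160 (c = -1*100160 = -100160)
(156388 + c) + r = (156388 - 100160) + 202972 = 56228 + 202972 = 259200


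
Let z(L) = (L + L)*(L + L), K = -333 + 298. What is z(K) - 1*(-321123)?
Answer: 326023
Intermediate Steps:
K = -35
z(L) = 4*L**2 (z(L) = (2*L)*(2*L) = 4*L**2)
z(K) - 1*(-321123) = 4*(-35)**2 - 1*(-321123) = 4*1225 + 321123 = 4900 + 321123 = 326023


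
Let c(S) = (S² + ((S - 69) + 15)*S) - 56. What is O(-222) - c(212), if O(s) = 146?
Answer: -78238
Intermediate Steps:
c(S) = -56 + S² + S*(-54 + S) (c(S) = (S² + ((-69 + S) + 15)*S) - 56 = (S² + (-54 + S)*S) - 56 = (S² + S*(-54 + S)) - 56 = -56 + S² + S*(-54 + S))
O(-222) - c(212) = 146 - (-56 - 54*212 + 2*212²) = 146 - (-56 - 11448 + 2*44944) = 146 - (-56 - 11448 + 89888) = 146 - 1*78384 = 146 - 78384 = -78238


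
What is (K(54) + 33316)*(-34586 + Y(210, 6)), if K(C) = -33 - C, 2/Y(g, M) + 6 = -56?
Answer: -35627037243/31 ≈ -1.1493e+9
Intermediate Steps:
Y(g, M) = -1/31 (Y(g, M) = 2/(-6 - 56) = 2/(-62) = 2*(-1/62) = -1/31)
(K(54) + 33316)*(-34586 + Y(210, 6)) = ((-33 - 1*54) + 33316)*(-34586 - 1/31) = ((-33 - 54) + 33316)*(-1072167/31) = (-87 + 33316)*(-1072167/31) = 33229*(-1072167/31) = -35627037243/31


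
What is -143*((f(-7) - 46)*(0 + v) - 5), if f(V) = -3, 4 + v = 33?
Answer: 203918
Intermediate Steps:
v = 29 (v = -4 + 33 = 29)
-143*((f(-7) - 46)*(0 + v) - 5) = -143*((-3 - 46)*(0 + 29) - 5) = -143*(-49*29 - 5) = -143*(-1421 - 5) = -143*(-1426) = 203918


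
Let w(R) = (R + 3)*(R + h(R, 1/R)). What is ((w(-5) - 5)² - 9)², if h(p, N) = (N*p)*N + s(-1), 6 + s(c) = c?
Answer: 84345856/625 ≈ 1.3495e+5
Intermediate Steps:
s(c) = -6 + c
h(p, N) = -7 + p*N² (h(p, N) = (N*p)*N + (-6 - 1) = p*N² - 7 = -7 + p*N²)
w(R) = (3 + R)*(-7 + R + 1/R) (w(R) = (R + 3)*(R + (-7 + R*(1/R)²)) = (3 + R)*(R + (-7 + R*(1/R)²)) = (3 + R)*(R + (-7 + R/R²)) = (3 + R)*(R + (-7 + 1/R)) = (3 + R)*(-7 + R + 1/R))
((w(-5) - 5)² - 9)² = (((-20 + (-5)² - 4*(-5) + 3/(-5)) - 5)² - 9)² = (((-20 + 25 + 20 + 3*(-⅕)) - 5)² - 9)² = (((-20 + 25 + 20 - ⅗) - 5)² - 9)² = ((122/5 - 5)² - 9)² = ((97/5)² - 9)² = (9409/25 - 9)² = (9184/25)² = 84345856/625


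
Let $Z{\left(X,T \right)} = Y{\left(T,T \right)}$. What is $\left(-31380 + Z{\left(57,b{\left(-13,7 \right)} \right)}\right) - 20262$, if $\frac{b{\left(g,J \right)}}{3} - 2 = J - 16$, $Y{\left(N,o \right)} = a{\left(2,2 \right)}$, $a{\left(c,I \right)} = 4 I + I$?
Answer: $-51632$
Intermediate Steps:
$a{\left(c,I \right)} = 5 I$
$Y{\left(N,o \right)} = 10$ ($Y{\left(N,o \right)} = 5 \cdot 2 = 10$)
$b{\left(g,J \right)} = -42 + 3 J$ ($b{\left(g,J \right)} = 6 + 3 \left(J - 16\right) = 6 + 3 \left(-16 + J\right) = 6 + \left(-48 + 3 J\right) = -42 + 3 J$)
$Z{\left(X,T \right)} = 10$
$\left(-31380 + Z{\left(57,b{\left(-13,7 \right)} \right)}\right) - 20262 = \left(-31380 + 10\right) - 20262 = -31370 - 20262 = -51632$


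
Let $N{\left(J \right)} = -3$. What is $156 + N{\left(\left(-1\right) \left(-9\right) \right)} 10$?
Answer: $126$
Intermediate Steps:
$156 + N{\left(\left(-1\right) \left(-9\right) \right)} 10 = 156 - 30 = 126$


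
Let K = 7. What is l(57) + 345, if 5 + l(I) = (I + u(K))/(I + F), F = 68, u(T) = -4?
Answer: 42553/125 ≈ 340.42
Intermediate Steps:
l(I) = -5 + (-4 + I)/(68 + I) (l(I) = -5 + (I - 4)/(I + 68) = -5 + (-4 + I)/(68 + I))
l(57) + 345 = 4*(-86 - 1*57)/(68 + 57) + 345 = 4*(-86 - 57)/125 + 345 = 4*(1/125)*(-143) + 345 = -572/125 + 345 = 42553/125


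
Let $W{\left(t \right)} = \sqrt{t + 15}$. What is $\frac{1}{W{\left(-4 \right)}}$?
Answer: $\frac{\sqrt{11}}{11} \approx 0.30151$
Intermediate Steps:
$W{\left(t \right)} = \sqrt{15 + t}$
$\frac{1}{W{\left(-4 \right)}} = \frac{1}{\sqrt{15 - 4}} = \frac{1}{\sqrt{11}} = \frac{\sqrt{11}}{11}$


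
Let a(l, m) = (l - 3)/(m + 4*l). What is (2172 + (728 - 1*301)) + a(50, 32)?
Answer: 603015/232 ≈ 2599.2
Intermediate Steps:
a(l, m) = (-3 + l)/(m + 4*l)
(2172 + (728 - 1*301)) + a(50, 32) = (2172 + (728 - 1*301)) + (-3 + 50)/(32 + 4*50) = (2172 + (728 - 301)) + 47/(32 + 200) = (2172 + 427) + 47/232 = 2599 + (1/232)*47 = 2599 + 47/232 = 603015/232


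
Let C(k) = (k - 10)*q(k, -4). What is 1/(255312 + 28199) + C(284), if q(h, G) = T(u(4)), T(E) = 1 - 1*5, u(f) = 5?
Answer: -310728055/283511 ≈ -1096.0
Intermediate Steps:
T(E) = -4 (T(E) = 1 - 5 = -4)
q(h, G) = -4
C(k) = 40 - 4*k (C(k) = (k - 10)*(-4) = (-10 + k)*(-4) = 40 - 4*k)
1/(255312 + 28199) + C(284) = 1/(255312 + 28199) + (40 - 4*284) = 1/283511 + (40 - 1136) = 1/283511 - 1096 = -310728055/283511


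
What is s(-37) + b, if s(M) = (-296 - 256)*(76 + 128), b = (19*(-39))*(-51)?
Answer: -74817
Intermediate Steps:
b = 37791 (b = -741*(-51) = 37791)
s(M) = -112608 (s(M) = -552*204 = -112608)
s(-37) + b = -112608 + 37791 = -74817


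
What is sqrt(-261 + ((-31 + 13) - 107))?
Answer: I*sqrt(386) ≈ 19.647*I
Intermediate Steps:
sqrt(-261 + ((-31 + 13) - 107)) = sqrt(-261 + (-18 - 107)) = sqrt(-261 - 125) = sqrt(-386) = I*sqrt(386)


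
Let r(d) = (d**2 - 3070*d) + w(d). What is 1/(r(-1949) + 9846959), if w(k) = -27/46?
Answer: 46/902933513 ≈ 5.0945e-8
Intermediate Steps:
w(k) = -27/46 (w(k) = -27*1/46 = -27/46)
r(d) = -27/46 + d**2 - 3070*d (r(d) = (d**2 - 3070*d) - 27/46 = -27/46 + d**2 - 3070*d)
1/(r(-1949) + 9846959) = 1/((-27/46 + (-1949)**2 - 3070*(-1949)) + 9846959) = 1/((-27/46 + 3798601 + 5983430) + 9846959) = 1/(449973399/46 + 9846959) = 1/(902933513/46) = 46/902933513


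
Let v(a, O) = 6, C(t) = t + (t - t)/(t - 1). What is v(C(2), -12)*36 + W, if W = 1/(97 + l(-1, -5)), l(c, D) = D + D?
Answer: 18793/87 ≈ 216.01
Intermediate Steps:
C(t) = t (C(t) = t + 0/(-1 + t) = t + 0 = t)
l(c, D) = 2*D
W = 1/87 (W = 1/(97 + 2*(-5)) = 1/(97 - 10) = 1/87 ≈ 0.011494)
v(C(2), -12)*36 + W = 6*36 + 1/87 = 216 + 1/87 = 18793/87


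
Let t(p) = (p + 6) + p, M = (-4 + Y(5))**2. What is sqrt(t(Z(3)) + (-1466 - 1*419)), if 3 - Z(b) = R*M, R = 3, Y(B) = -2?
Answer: I*sqrt(2089) ≈ 45.706*I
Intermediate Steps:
M = 36 (M = (-4 - 2)**2 = (-6)**2 = 36)
Z(b) = -105 (Z(b) = 3 - 3*36 = 3 - 1*108 = 3 - 108 = -105)
t(p) = 6 + 2*p (t(p) = (6 + p) + p = 6 + 2*p)
sqrt(t(Z(3)) + (-1466 - 1*419)) = sqrt((6 + 2*(-105)) + (-1466 - 1*419)) = sqrt((6 - 210) + (-1466 - 419)) = sqrt(-204 - 1885) = sqrt(-2089) = I*sqrt(2089)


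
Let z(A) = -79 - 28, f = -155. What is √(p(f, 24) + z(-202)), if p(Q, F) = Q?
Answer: I*√262 ≈ 16.186*I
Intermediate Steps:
z(A) = -107
√(p(f, 24) + z(-202)) = √(-155 - 107) = √(-262) = I*√262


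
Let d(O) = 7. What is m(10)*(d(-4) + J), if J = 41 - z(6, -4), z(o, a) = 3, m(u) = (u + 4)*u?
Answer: 6300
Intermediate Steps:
m(u) = u*(4 + u) (m(u) = (4 + u)*u = u*(4 + u))
J = 38 (J = 41 - 1*3 = 41 - 3 = 38)
m(10)*(d(-4) + J) = (10*(4 + 10))*(7 + 38) = (10*14)*45 = 140*45 = 6300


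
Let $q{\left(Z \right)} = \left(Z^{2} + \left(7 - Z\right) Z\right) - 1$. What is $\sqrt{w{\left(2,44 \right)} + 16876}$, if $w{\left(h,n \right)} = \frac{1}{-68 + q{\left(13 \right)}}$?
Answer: $\frac{7 \sqrt{166694}}{22} \approx 129.91$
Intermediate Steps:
$q{\left(Z \right)} = -1 + Z^{2} + Z \left(7 - Z\right)$ ($q{\left(Z \right)} = \left(Z^{2} + Z \left(7 - Z\right)\right) - 1 = -1 + Z^{2} + Z \left(7 - Z\right)$)
$w{\left(h,n \right)} = \frac{1}{22}$ ($w{\left(h,n \right)} = \frac{1}{-68 + \left(-1 + 7 \cdot 13\right)} = \frac{1}{-68 + \left(-1 + 91\right)} = \frac{1}{-68 + 90} = \frac{1}{22}$)
$\sqrt{w{\left(2,44 \right)} + 16876} = \sqrt{\frac{1}{22} + 16876} = \sqrt{\frac{371273}{22}} = \frac{7 \sqrt{166694}}{22}$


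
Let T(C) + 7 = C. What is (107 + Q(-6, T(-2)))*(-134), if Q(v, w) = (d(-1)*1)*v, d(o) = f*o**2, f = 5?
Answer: -10318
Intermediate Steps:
T(C) = -7 + C
d(o) = 5*o**2
Q(v, w) = 5*v (Q(v, w) = ((5*(-1)**2)*1)*v = ((5*1)*1)*v = (5*1)*v = 5*v)
(107 + Q(-6, T(-2)))*(-134) = (107 + 5*(-6))*(-134) = (107 - 30)*(-134) = 77*(-134) = -10318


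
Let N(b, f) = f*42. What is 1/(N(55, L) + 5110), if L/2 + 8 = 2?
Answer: 1/4606 ≈ 0.00021711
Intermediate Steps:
L = -12 (L = -16 + 2*2 = -16 + 4 = -12)
N(b, f) = 42*f
1/(N(55, L) + 5110) = 1/(42*(-12) + 5110) = 1/(-504 + 5110) = 1/4606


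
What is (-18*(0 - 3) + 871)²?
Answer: 855625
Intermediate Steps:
(-18*(0 - 3) + 871)² = (-18*(-3) + 871)² = (54 + 871)² = 925² = 855625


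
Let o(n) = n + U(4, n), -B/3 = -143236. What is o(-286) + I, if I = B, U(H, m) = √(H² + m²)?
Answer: 429422 + 2*√20453 ≈ 4.2971e+5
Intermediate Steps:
B = 429708 (B = -3*(-143236) = 429708)
o(n) = n + √(16 + n²) (o(n) = n + √(4² + n²) = n + √(16 + n²))
I = 429708
o(-286) + I = (-286 + √(16 + (-286)²)) + 429708 = (-286 + √(16 + 81796)) + 429708 = (-286 + √81812) + 429708 = (-286 + 2*√20453) + 429708 = 429422 + 2*√20453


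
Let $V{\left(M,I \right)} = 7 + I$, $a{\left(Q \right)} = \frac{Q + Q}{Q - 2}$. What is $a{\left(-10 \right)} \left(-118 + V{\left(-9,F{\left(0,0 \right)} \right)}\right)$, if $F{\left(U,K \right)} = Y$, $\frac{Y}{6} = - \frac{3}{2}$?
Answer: $-200$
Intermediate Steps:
$Y = -9$ ($Y = 6 \left(- \frac{3}{2}\right) = -9$)
$F{\left(U,K \right)} = -9$
$a{\left(Q \right)} = \frac{2 Q}{-2 + Q}$
$a{\left(-10 \right)} \left(-118 + V{\left(-9,F{\left(0,0 \right)} \right)}\right) = 2 \left(-10\right) \frac{1}{-2 - 10} \left(-118 + \left(7 - 9\right)\right) = 2 \left(-10\right) \frac{1}{-12} \left(-118 - 2\right) = 2 \left(-10\right) \left(- \frac{1}{12}\right) \left(-120\right) = \frac{5}{3} \left(-120\right) = -200$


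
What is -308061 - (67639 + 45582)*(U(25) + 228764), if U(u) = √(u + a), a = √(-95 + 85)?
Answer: -25901196905 - 113221*√(25 + I*√10) ≈ -2.5902e+10 - 35733.0*I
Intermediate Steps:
a = I*√10 (a = √(-10) = I*√10 ≈ 3.1623*I)
U(u) = √(u + I*√10)
-308061 - (67639 + 45582)*(U(25) + 228764) = -308061 - (67639 + 45582)*(√(25 + I*√10) + 228764) = -308061 - 113221*(228764 + √(25 + I*√10)) = -308061 - (25900888844 + 113221*√(25 + I*√10)) = -308061 + (-25900888844 - 113221*√(25 + I*√10)) = -25901196905 - 113221*√(25 + I*√10)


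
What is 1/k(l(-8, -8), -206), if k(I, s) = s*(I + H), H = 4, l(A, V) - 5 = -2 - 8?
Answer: 1/206 ≈ 0.0048544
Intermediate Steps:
l(A, V) = -5 (l(A, V) = 5 + (-2 - 8) = 5 - 10 = -5)
k(I, s) = s*(4 + I) (k(I, s) = s*(I + 4) = s*(4 + I))
1/k(l(-8, -8), -206) = 1/(-206*(4 - 5)) = 1/(-206*(-1)) = 1/206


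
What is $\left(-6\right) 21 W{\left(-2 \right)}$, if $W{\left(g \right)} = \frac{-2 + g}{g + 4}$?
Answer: $252$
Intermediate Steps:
$W{\left(g \right)} = \frac{-2 + g}{4 + g}$
$\left(-6\right) 21 W{\left(-2 \right)} = \left(-6\right) 21 \frac{-2 - 2}{4 - 2} = - 126 \cdot \frac{1}{2} \left(-4\right) = \left(-126\right) \left(-2\right) = 252$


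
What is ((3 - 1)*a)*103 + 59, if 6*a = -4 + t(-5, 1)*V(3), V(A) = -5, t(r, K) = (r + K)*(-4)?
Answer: -2825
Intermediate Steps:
t(r, K) = -4*K - 4*r (t(r, K) = (K + r)*(-4) = -4*K - 4*r)
a = -14 (a = (-4 + (-4*1 - 4*(-5))*(-5))/6 = (-4 + (-4 + 20)*(-5))/6 = (-4 + 16*(-5))/6 = (-4 - 80)/6 = (⅙)*(-84) = -14)
((3 - 1)*a)*103 + 59 = ((3 - 1)*(-14))*103 + 59 = (2*(-14))*103 + 59 = -28*103 + 59 = -2884 + 59 = -2825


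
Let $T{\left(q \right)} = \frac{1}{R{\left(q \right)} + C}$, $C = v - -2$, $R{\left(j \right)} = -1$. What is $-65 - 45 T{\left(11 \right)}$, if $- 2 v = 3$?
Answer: $25$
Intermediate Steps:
$v = - \frac{3}{2}$ ($v = \left(- \frac{1}{2}\right) 3 = - \frac{3}{2} \approx -1.5$)
$C = \frac{1}{2}$ ($C = - \frac{3}{2} - -2 = - \frac{3}{2} + 2 = \frac{1}{2} \approx 0.5$)
$T{\left(q \right)} = -2$ ($T{\left(q \right)} = \frac{1}{-1 + \frac{1}{2}} = \frac{1}{- \frac{1}{2}} = -2$)
$-65 - 45 T{\left(11 \right)} = -65 - -90 = -65 + 90 = 25$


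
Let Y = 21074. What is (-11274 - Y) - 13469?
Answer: -45817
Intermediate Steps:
(-11274 - Y) - 13469 = (-11274 - 1*21074) - 13469 = (-11274 - 21074) - 13469 = -32348 - 13469 = -45817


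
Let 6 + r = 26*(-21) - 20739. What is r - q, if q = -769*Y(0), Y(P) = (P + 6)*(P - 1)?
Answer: -25905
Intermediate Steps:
Y(P) = (-1 + P)*(6 + P) (Y(P) = (6 + P)*(-1 + P) = (-1 + P)*(6 + P))
q = 4614 (q = -769*(-6 + 0² + 5*0) = -769*(-6 + 0 + 0) = -769*(-6) = 4614)
r = -21291 (r = -6 + (26*(-21) - 20739) = -6 + (-546 - 20739) = -6 - 21285 = -21291)
r - q = -21291 - 1*4614 = -21291 - 4614 = -25905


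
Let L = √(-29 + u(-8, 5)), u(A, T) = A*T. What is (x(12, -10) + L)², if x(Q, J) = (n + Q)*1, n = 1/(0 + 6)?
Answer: 2845/36 + 73*I*√69/3 ≈ 79.028 + 202.13*I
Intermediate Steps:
n = ⅙ (n = 1/6 = ⅙ ≈ 0.16667)
x(Q, J) = ⅙ + Q (x(Q, J) = (⅙ + Q)*1 = ⅙ + Q)
L = I*√69 (L = √(-29 - 8*5) = √(-29 - 40) = √(-69) = I*√69 ≈ 8.3066*I)
(x(12, -10) + L)² = ((⅙ + 12) + I*√69)² = (73/6 + I*√69)²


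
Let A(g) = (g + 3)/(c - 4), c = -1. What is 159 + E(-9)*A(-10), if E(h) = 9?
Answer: 858/5 ≈ 171.60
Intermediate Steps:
A(g) = -3/5 - g/5 (A(g) = (g + 3)/(-1 - 4) = (3 + g)/(-5) = (3 + g)*(-1/5) = -3/5 - g/5)
159 + E(-9)*A(-10) = 159 + 9*(-3/5 - 1/5*(-10)) = 159 + 9*(-3/5 + 2) = 159 + 9*(7/5) = 159 + 63/5 = 858/5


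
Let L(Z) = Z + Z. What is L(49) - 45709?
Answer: -45611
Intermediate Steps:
L(Z) = 2*Z
L(49) - 45709 = 2*49 - 45709 = 98 - 45709 = -45611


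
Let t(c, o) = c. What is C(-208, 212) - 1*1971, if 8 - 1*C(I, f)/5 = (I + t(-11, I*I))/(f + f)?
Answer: -817649/424 ≈ -1928.4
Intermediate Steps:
C(I, f) = 40 - 5*(-11 + I)/(2*f) (C(I, f) = 40 - 5*(I - 11)/(f + f) = 40 - 5*(-11 + I)/(2*f))
C(-208, 212) - 1*1971 = (5/2)*(11 - 1*(-208) + 16*212)/212 - 1*1971 = (5/2)*(1/212)*(11 + 208 + 3392) - 1971 = (5/2)*(1/212)*3611 - 1971 = 18055/424 - 1971 = -817649/424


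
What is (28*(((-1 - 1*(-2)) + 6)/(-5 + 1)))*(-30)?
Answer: 1470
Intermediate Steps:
(28*(((-1 - 1*(-2)) + 6)/(-5 + 1)))*(-30) = (28*(((-1 + 2) + 6)/(-4)))*(-30) = (28*((1 + 6)*(-¼)))*(-30) = (28*(7*(-¼)))*(-30) = (28*(-7/4))*(-30) = -49*(-30) = 1470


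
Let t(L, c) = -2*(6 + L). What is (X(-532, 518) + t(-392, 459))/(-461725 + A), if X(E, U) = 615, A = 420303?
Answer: -1387/41422 ≈ -0.033485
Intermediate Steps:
t(L, c) = -12 - 2*L
(X(-532, 518) + t(-392, 459))/(-461725 + A) = (615 + (-12 - 2*(-392)))/(-461725 + 420303) = (615 + (-12 + 784))/(-41422) = (615 + 772)*(-1/41422) = 1387*(-1/41422) = -1387/41422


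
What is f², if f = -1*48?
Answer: 2304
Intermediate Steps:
f = -48
f² = (-48)² = 2304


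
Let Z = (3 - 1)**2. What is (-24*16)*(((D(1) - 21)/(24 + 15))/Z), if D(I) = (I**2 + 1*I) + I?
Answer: 576/13 ≈ 44.308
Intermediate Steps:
D(I) = I**2 + 2*I (D(I) = (I**2 + I) + I = (I + I**2) + I = I**2 + 2*I)
Z = 4 (Z = 2**2 = 4)
(-24*16)*(((D(1) - 21)/(24 + 15))/Z) = (-24*16)*(((1*(2 + 1) - 21)/(24 + 15))/4) = -384*(1*3 - 21)/39/4 = -384*(3 - 21)*(1/39)/4 = -384*(-18*1/39)/4 = -(-2304)/(13*4) = -384*(-3/26) = 576/13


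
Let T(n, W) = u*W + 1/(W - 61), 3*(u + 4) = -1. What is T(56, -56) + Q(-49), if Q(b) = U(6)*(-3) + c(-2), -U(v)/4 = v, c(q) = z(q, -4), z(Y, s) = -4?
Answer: 36347/117 ≈ 310.66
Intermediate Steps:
c(q) = -4
u = -13/3 (u = -4 + (⅓)*(-1) = -4 - ⅓ = -13/3 ≈ -4.3333)
U(v) = -4*v
Q(b) = 68 (Q(b) = -4*6*(-3) - 4 = -24*(-3) - 4 = 72 - 4 = 68)
T(n, W) = 1/(-61 + W) - 13*W/3 (T(n, W) = -13*W/3 + 1/(W - 61) = -13*W/3 + 1/(-61 + W) = 1/(-61 + W) - 13*W/3)
T(56, -56) + Q(-49) = (3 - 13*(-56)² + 793*(-56))/(3*(-61 - 56)) + 68 = (⅓)*(3 - 13*3136 - 44408)/(-117) + 68 = (⅓)*(-1/117)*(3 - 40768 - 44408) + 68 = (⅓)*(-1/117)*(-85173) + 68 = 28391/117 + 68 = 36347/117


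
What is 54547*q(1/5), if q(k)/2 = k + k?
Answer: 218188/5 ≈ 43638.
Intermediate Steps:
q(k) = 4*k (q(k) = 2*(k + k) = 2*(2*k) = 4*k)
54547*q(1/5) = 54547*(4/5) = 218188/5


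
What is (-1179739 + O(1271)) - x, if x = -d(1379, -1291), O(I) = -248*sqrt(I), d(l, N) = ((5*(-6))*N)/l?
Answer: -1626821351/1379 - 248*sqrt(1271) ≈ -1.1886e+6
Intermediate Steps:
d(l, N) = -30*N/l (d(l, N) = (-30*N)/l = -30*N/l)
x = -38730/1379 (x = -(-30)*(-1291)/1379 = -1*38730/1379 = -38730/1379 ≈ -28.086)
(-1179739 + O(1271)) - x = (-1179739 - 248*sqrt(1271)) - 1*(-38730/1379) = (-1179739 - 248*sqrt(1271)) + 38730/1379 = -1626821351/1379 - 248*sqrt(1271)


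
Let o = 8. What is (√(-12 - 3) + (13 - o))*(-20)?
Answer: -100 - 20*I*√15 ≈ -100.0 - 77.46*I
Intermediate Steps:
(√(-12 - 3) + (13 - o))*(-20) = (√(-12 - 3) + (13 - 1*8))*(-20) = (√(-15) + (13 - 8))*(-20) = (I*√15 + 5)*(-20) = (5 + I*√15)*(-20) = -100 - 20*I*√15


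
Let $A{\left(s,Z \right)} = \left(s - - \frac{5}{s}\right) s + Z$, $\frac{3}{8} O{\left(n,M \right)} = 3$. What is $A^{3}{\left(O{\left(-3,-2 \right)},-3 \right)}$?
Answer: $287496$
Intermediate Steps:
$O{\left(n,M \right)} = 8$ ($O{\left(n,M \right)} = \frac{8}{3} \cdot 3 = 8$)
$A{\left(s,Z \right)} = Z + s \left(s + \frac{5}{s}\right)$ ($A{\left(s,Z \right)} = \left(s + \frac{5}{s}\right) s + Z = s \left(s + \frac{5}{s}\right) + Z = Z + s \left(s + \frac{5}{s}\right)$)
$A^{3}{\left(O{\left(-3,-2 \right)},-3 \right)} = \left(5 - 3 + 8^{2}\right)^{3} = \left(5 - 3 + 64\right)^{3} = 66^{3} = 287496$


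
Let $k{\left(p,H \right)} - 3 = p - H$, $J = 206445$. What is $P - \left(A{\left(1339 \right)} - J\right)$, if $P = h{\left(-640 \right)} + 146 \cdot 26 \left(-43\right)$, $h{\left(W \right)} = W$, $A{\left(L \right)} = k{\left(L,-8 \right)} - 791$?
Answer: $42018$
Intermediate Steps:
$k{\left(p,H \right)} = 3 + p - H$ ($k{\left(p,H \right)} = 3 - \left(H - p\right) = 3 + p - H$)
$A{\left(L \right)} = -780 + L$ ($A{\left(L \right)} = \left(3 + L - -8\right) - 791 = \left(3 + L + 8\right) - 791 = \left(11 + L\right) - 791 = -780 + L$)
$P = -163868$ ($P = -640 + 146 \cdot 26 \left(-43\right) = -640 + 146 \left(-1118\right) = -640 - 163228 = -163868$)
$P - \left(A{\left(1339 \right)} - J\right) = -163868 - \left(\left(-780 + 1339\right) - 206445\right) = -163868 - \left(559 - 206445\right) = -163868 - -205886 = -163868 + 205886 = 42018$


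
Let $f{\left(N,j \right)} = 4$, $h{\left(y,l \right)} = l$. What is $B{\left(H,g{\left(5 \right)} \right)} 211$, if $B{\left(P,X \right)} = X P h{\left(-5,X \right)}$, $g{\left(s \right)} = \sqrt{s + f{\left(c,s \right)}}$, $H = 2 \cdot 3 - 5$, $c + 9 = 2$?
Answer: $1899$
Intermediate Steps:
$c = -7$ ($c = -9 + 2 = -7$)
$H = 1$ ($H = 6 - 5 = 1$)
$g{\left(s \right)} = \sqrt{4 + s}$ ($g{\left(s \right)} = \sqrt{s + 4} = \sqrt{4 + s}$)
$B{\left(P,X \right)} = P X^{2}$ ($B{\left(P,X \right)} = X P X = P X X = P X^{2}$)
$B{\left(H,g{\left(5 \right)} \right)} 211 = 1 \left(\sqrt{4 + 5}\right)^{2} \cdot 211 = 1 \left(\sqrt{9}\right)^{2} \cdot 211 = 1 \cdot 3^{2} \cdot 211 = 1 \cdot 9 \cdot 211 = 9 \cdot 211 = 1899$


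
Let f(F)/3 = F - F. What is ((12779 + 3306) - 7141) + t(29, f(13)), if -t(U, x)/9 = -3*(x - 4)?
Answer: 8836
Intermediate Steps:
f(F) = 0 (f(F) = 3*(F - F) = 3*0 = 0)
t(U, x) = -108 + 27*x (t(U, x) = -(-27)*(x - 4) = -(-27)*(-4 + x) = -9*(12 - 3*x) = -108 + 27*x)
((12779 + 3306) - 7141) + t(29, f(13)) = ((12779 + 3306) - 7141) + (-108 + 27*0) = (16085 - 7141) + (-108 + 0) = 8944 - 108 = 8836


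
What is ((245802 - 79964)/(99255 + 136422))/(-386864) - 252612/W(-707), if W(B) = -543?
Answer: 3838647600554317/8251332696984 ≈ 465.22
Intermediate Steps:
((245802 - 79964)/(99255 + 136422))/(-386864) - 252612/W(-707) = ((245802 - 79964)/(99255 + 136422))/(-386864) - 252612/(-543) = (165838/235677)*(-1/386864) - 252612*(-1/543) = (165838*(1/235677))*(-1/386864) + 84204/181 = (165838/235677)*(-1/386864) + 84204/181 = -82919/45587473464 + 84204/181 = 3838647600554317/8251332696984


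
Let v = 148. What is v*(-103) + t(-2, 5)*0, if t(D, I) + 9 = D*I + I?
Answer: -15244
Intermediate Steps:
t(D, I) = -9 + I + D*I (t(D, I) = -9 + (D*I + I) = -9 + (I + D*I) = -9 + I + D*I)
v*(-103) + t(-2, 5)*0 = 148*(-103) + (-9 + 5 - 2*5)*0 = -15244 + (-9 + 5 - 10)*0 = -15244 - 14*0 = -15244 + 0 = -15244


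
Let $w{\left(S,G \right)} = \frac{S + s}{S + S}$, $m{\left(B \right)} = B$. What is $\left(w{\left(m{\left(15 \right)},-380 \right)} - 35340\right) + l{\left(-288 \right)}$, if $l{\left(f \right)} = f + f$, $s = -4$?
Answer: $- \frac{1077469}{30} \approx -35916.0$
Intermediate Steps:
$l{\left(f \right)} = 2 f$
$w{\left(S,G \right)} = \frac{-4 + S}{2 S}$ ($w{\left(S,G \right)} = \frac{S - 4}{S + S} = \frac{-4 + S}{2 S}$)
$\left(w{\left(m{\left(15 \right)},-380 \right)} - 35340\right) + l{\left(-288 \right)} = \left(\frac{-4 + 15}{2 \cdot 15} - 35340\right) + 2 \left(-288\right) = \left(\frac{1}{2} \cdot \frac{1}{15} \cdot 11 - 35340\right) - 576 = \left(\frac{11}{30} - 35340\right) - 576 = - \frac{1060189}{30} - 576 = - \frac{1077469}{30}$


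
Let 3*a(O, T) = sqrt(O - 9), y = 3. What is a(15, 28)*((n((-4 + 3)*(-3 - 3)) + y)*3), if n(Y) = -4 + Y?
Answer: 5*sqrt(6) ≈ 12.247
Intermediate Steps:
a(O, T) = sqrt(-9 + O)/3 (a(O, T) = sqrt(O - 9)/3 = sqrt(-9 + O)/3)
a(15, 28)*((n((-4 + 3)*(-3 - 3)) + y)*3) = (sqrt(-9 + 15)/3)*(((-4 + (-4 + 3)*(-3 - 3)) + 3)*3) = (sqrt(6)/3)*(((-4 - 1*(-6)) + 3)*3) = (sqrt(6)/3)*(((-4 + 6) + 3)*3) = (sqrt(6)/3)*((2 + 3)*3) = (sqrt(6)/3)*(5*3) = (sqrt(6)/3)*15 = 5*sqrt(6)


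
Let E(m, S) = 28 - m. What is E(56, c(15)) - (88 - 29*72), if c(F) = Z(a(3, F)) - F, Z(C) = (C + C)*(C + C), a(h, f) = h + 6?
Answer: 1972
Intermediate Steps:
a(h, f) = 6 + h
Z(C) = 4*C**2 (Z(C) = (2*C)*(2*C) = 4*C**2)
c(F) = 324 - F (c(F) = 4*(6 + 3)**2 - F = 4*9**2 - F = 4*81 - F = 324 - F)
E(56, c(15)) - (88 - 29*72) = (28 - 1*56) - (88 - 29*72) = (28 - 56) - (88 - 2088) = -28 - 1*(-2000) = -28 + 2000 = 1972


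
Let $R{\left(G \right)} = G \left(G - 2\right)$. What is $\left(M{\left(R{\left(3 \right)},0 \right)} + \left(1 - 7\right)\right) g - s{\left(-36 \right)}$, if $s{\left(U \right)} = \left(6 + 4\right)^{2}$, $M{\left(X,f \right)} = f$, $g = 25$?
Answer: $-250$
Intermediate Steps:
$R{\left(G \right)} = G \left(-2 + G\right)$
$s{\left(U \right)} = 100$ ($s{\left(U \right)} = 10^{2} = 100$)
$\left(M{\left(R{\left(3 \right)},0 \right)} + \left(1 - 7\right)\right) g - s{\left(-36 \right)} = \left(0 + \left(1 - 7\right)\right) 25 - 100 = \left(0 - 6\right) 25 - 100 = \left(-6\right) 25 - 100 = -150 - 100 = -250$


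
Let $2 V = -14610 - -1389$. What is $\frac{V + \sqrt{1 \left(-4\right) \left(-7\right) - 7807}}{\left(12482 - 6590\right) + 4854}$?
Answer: $- \frac{1469}{2388} + \frac{i \sqrt{7779}}{10746} \approx -0.61516 + 0.0082076 i$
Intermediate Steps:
$V = - \frac{13221}{2}$ ($V = \frac{-14610 - -1389}{2} = \frac{-14610 + 1389}{2} = \frac{1}{2} \left(-13221\right) = - \frac{13221}{2} \approx -6610.5$)
$\frac{V + \sqrt{1 \left(-4\right) \left(-7\right) - 7807}}{\left(12482 - 6590\right) + 4854} = \frac{- \frac{13221}{2} + \sqrt{1 \left(-4\right) \left(-7\right) - 7807}}{\left(12482 - 6590\right) + 4854} = \frac{- \frac{13221}{2} + \sqrt{\left(-4\right) \left(-7\right) - 7807}}{\left(12482 - 6590\right) + 4854} = \frac{- \frac{13221}{2} + \sqrt{28 - 7807}}{5892 + 4854} = \frac{- \frac{13221}{2} + \sqrt{-7779}}{10746} = \left(- \frac{13221}{2} + i \sqrt{7779}\right) \frac{1}{10746} = - \frac{1469}{2388} + \frac{i \sqrt{7779}}{10746}$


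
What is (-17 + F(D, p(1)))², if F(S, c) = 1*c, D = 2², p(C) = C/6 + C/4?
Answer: 39601/144 ≈ 275.01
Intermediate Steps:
p(C) = 5*C/12 (p(C) = C*(⅙) + C*(¼) = C/6 + C/4 = 5*C/12)
D = 4
F(S, c) = c
(-17 + F(D, p(1)))² = (-17 + (5/12)*1)² = (-17 + 5/12)² = (-199/12)² = 39601/144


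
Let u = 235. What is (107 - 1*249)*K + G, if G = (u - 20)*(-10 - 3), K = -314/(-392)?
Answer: -285057/98 ≈ -2908.7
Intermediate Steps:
K = 157/196 (K = -314*(-1/392) = 157/196 ≈ 0.80102)
G = -2795 (G = (235 - 20)*(-10 - 3) = 215*(-13) = -2795)
(107 - 1*249)*K + G = (107 - 1*249)*(157/196) - 2795 = (107 - 249)*(157/196) - 2795 = -142*157/196 - 2795 = -11147/98 - 2795 = -285057/98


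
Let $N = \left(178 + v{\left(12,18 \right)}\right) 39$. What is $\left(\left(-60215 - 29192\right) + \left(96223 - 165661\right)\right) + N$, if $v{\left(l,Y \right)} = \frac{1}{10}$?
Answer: $- \frac{1518991}{10} \approx -1.519 \cdot 10^{5}$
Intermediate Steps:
$v{\left(l,Y \right)} = \frac{1}{10}$
$N = \frac{69459}{10}$ ($N = \left(178 + \frac{1}{10}\right) 39 = \frac{1781}{10} \cdot 39 = \frac{69459}{10} \approx 6945.9$)
$\left(\left(-60215 - 29192\right) + \left(96223 - 165661\right)\right) + N = \left(\left(-60215 - 29192\right) + \left(96223 - 165661\right)\right) + \frac{69459}{10} = \left(-89407 - 69438\right) + \frac{69459}{10} = -158845 + \frac{69459}{10} = - \frac{1518991}{10}$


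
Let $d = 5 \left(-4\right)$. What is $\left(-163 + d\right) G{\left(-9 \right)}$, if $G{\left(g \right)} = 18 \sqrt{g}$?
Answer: $- 9882 i \approx - 9882.0 i$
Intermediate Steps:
$d = -20$
$\left(-163 + d\right) G{\left(-9 \right)} = \left(-163 - 20\right) 18 \sqrt{-9} = - 183 \cdot 18 \cdot 3 i = - 183 \cdot 54 i = - 9882 i$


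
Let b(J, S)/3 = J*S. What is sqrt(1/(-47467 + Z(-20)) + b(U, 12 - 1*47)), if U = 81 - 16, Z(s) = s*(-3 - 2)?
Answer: 4*I*sqrt(106338841318)/15789 ≈ 82.614*I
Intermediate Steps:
Z(s) = -5*s (Z(s) = s*(-5) = -5*s)
U = 65
b(J, S) = 3*J*S (b(J, S) = 3*(J*S) = 3*J*S)
sqrt(1/(-47467 + Z(-20)) + b(U, 12 - 1*47)) = sqrt(1/(-47467 - 5*(-20)) + 3*65*(12 - 1*47)) = sqrt(1/(-47467 + 100) + 3*65*(12 - 47)) = sqrt(1/(-47367) + 3*65*(-35)) = sqrt(-1/47367 - 6825) = sqrt(-323279776/47367) = 4*I*sqrt(106338841318)/15789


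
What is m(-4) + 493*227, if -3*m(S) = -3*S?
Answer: 111907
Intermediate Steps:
m(S) = S (m(S) = -(-1)*S = S)
m(-4) + 493*227 = -4 + 493*227 = -4 + 111911 = 111907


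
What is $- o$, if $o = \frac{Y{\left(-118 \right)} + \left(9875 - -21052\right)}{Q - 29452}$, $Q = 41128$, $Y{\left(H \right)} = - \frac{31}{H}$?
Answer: $- \frac{3649417}{1377768} \approx -2.6488$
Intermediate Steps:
$o = \frac{3649417}{1377768}$ ($o = \frac{- \frac{31}{-118} + \left(9875 - -21052\right)}{41128 - 29452} = \frac{\left(-31\right) \left(- \frac{1}{118}\right) + \left(9875 + 21052\right)}{11676} = \left(\frac{31}{118} + 30927\right) \frac{1}{11676} = \frac{3649417}{118} \cdot \frac{1}{11676} = \frac{3649417}{1377768} \approx 2.6488$)
$- o = \left(-1\right) \frac{3649417}{1377768} = - \frac{3649417}{1377768}$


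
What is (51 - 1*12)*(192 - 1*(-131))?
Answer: 12597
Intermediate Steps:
(51 - 1*12)*(192 - 1*(-131)) = (51 - 12)*(192 + 131) = 39*323 = 12597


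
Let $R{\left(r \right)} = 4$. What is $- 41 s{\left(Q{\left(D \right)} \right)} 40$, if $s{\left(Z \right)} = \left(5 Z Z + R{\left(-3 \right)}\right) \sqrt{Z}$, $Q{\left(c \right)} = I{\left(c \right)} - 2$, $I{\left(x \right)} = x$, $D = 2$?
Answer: $0$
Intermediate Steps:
$Q{\left(c \right)} = -2 + c$ ($Q{\left(c \right)} = c - 2 = -2 + c$)
$s{\left(Z \right)} = \sqrt{Z} \left(4 + 5 Z^{2}\right)$ ($s{\left(Z \right)} = \left(5 Z Z + 4\right) \sqrt{Z} = \left(5 Z^{2} + 4\right) \sqrt{Z} = \left(4 + 5 Z^{2}\right) \sqrt{Z} = \sqrt{Z} \left(4 + 5 Z^{2}\right)$)
$- 41 s{\left(Q{\left(D \right)} \right)} 40 = - 41 \sqrt{-2 + 2} \left(4 + 5 \left(-2 + 2\right)^{2}\right) 40 = - 41 \sqrt{0} \left(4 + 5 \cdot 0^{2}\right) 40 = - 41 \cdot 0 \left(4 + 5 \cdot 0\right) 40 = - 41 \cdot 0 \left(4 + 0\right) 40 = - 41 \cdot 0 \cdot 4 \cdot 40 = \left(-41\right) 0 \cdot 40 = 0 \cdot 40 = 0$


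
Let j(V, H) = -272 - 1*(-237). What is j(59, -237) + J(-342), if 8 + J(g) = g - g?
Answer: -43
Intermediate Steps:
j(V, H) = -35 (j(V, H) = -272 + 237 = -35)
J(g) = -8 (J(g) = -8 + (g - g) = -8 + 0 = -8)
j(59, -237) + J(-342) = -35 - 8 = -43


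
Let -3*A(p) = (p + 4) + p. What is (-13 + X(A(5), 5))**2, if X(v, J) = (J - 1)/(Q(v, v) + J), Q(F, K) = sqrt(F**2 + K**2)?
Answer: 5583649/27889 - 789936*sqrt(2)/27889 ≈ 160.15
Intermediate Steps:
A(p) = -4/3 - 2*p/3 (A(p) = -((p + 4) + p)/3 = -((4 + p) + p)/3 = -(4 + 2*p)/3 = -4/3 - 2*p/3)
X(v, J) = (-1 + J)/(J + sqrt(2)*sqrt(v**2)) (X(v, J) = (J - 1)/(sqrt(v**2 + v**2) + J) = (-1 + J)/(sqrt(2*v**2) + J) = (-1 + J)/(sqrt(2)*sqrt(v**2) + J) = (-1 + J)/(J + sqrt(2)*sqrt(v**2)))
(-13 + X(A(5), 5))**2 = (-13 + (-1 + 5)/(5 + sqrt(2)*sqrt((-4/3 - 2/3*5)**2)))**2 = (-13 + 4/(5 + sqrt(2)*sqrt((-4/3 - 10/3)**2)))**2 = (-13 + 4/(5 + sqrt(2)*sqrt((-14/3)**2)))**2 = (-13 + 4/(5 + sqrt(2)*sqrt(196/9)))**2 = (-13 + 4/(5 + sqrt(2)*(14/3)))**2 = (-13 + 4/(5 + 14*sqrt(2)/3))**2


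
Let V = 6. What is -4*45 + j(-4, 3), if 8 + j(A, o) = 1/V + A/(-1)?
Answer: -1103/6 ≈ -183.83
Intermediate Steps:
j(A, o) = -47/6 - A (j(A, o) = -8 + (1/6 + A/(-1)) = -8 + (1*(⅙) + A*(-1)) = -8 + (⅙ - A) = -47/6 - A)
-4*45 + j(-4, 3) = -4*45 + (-47/6 - 1*(-4)) = -180 + (-47/6 + 4) = -180 - 23/6 = -1103/6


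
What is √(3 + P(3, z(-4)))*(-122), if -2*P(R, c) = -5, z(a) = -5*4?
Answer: -61*√22 ≈ -286.12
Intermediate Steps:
z(a) = -20
P(R, c) = 5/2 (P(R, c) = -½*(-5) = 5/2)
√(3 + P(3, z(-4)))*(-122) = √(3 + 5/2)*(-122) = √(11/2)*(-122) = (√22/2)*(-122) = -61*√22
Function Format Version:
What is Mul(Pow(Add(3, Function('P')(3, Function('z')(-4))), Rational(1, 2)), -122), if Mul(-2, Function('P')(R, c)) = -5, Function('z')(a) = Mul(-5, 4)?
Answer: Mul(-61, Pow(22, Rational(1, 2))) ≈ -286.12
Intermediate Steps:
Function('z')(a) = -20
Function('P')(R, c) = Rational(5, 2) (Function('P')(R, c) = Mul(Rational(-1, 2), -5) = Rational(5, 2))
Mul(Pow(Add(3, Function('P')(3, Function('z')(-4))), Rational(1, 2)), -122) = Mul(Pow(Add(3, Rational(5, 2)), Rational(1, 2)), -122) = Mul(Pow(Rational(11, 2), Rational(1, 2)), -122) = Mul(Mul(Rational(1, 2), Pow(22, Rational(1, 2))), -122) = Mul(-61, Pow(22, Rational(1, 2)))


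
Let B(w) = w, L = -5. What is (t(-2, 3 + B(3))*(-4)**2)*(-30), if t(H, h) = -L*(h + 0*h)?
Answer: -14400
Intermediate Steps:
t(H, h) = 5*h (t(H, h) = -(-5)*(h + 0*h) = -(-5)*(h + 0) = -(-5)*h = 5*h)
(t(-2, 3 + B(3))*(-4)**2)*(-30) = ((5*(3 + 3))*(-4)**2)*(-30) = ((5*6)*16)*(-30) = (30*16)*(-30) = 480*(-30) = -14400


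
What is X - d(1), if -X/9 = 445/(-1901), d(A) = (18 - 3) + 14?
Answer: -51124/1901 ≈ -26.893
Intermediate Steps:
d(A) = 29 (d(A) = 15 + 14 = 29)
X = 4005/1901 (X = -4005/(-1901) = -4005*(-1)/1901 = -9*(-445/1901) = 4005/1901 ≈ 2.1068)
X - d(1) = 4005/1901 - 1*29 = 4005/1901 - 29 = -51124/1901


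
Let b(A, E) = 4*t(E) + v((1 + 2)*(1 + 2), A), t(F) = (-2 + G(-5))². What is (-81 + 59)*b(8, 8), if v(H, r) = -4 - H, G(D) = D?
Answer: -4026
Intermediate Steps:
t(F) = 49 (t(F) = (-2 - 5)² = (-7)² = 49)
b(A, E) = 183 (b(A, E) = 4*49 + (-4 - (1 + 2)*(1 + 2)) = 196 + (-4 - 3*3) = 196 + (-4 - 1*9) = 196 + (-4 - 9) = 196 - 13 = 183)
(-81 + 59)*b(8, 8) = (-81 + 59)*183 = -22*183 = -4026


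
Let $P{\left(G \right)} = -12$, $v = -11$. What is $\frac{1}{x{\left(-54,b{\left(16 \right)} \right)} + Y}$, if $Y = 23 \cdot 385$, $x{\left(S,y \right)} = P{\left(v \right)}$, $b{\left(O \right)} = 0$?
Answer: $\frac{1}{8843} \approx 0.00011308$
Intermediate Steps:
$x{\left(S,y \right)} = -12$
$Y = 8855$
$\frac{1}{x{\left(-54,b{\left(16 \right)} \right)} + Y} = \frac{1}{-12 + 8855} = \frac{1}{8843}$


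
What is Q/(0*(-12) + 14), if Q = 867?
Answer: 867/14 ≈ 61.929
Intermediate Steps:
Q/(0*(-12) + 14) = 867/(0*(-12) + 14) = 867/(0 + 14) = 867/14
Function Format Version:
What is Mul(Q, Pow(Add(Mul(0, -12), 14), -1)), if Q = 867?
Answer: Rational(867, 14) ≈ 61.929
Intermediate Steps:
Mul(Q, Pow(Add(Mul(0, -12), 14), -1)) = Mul(867, Pow(Add(Mul(0, -12), 14), -1)) = Mul(867, Pow(Add(0, 14), -1)) = Mul(867, Pow(14, -1)) = Mul(867, Rational(1, 14)) = Rational(867, 14)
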